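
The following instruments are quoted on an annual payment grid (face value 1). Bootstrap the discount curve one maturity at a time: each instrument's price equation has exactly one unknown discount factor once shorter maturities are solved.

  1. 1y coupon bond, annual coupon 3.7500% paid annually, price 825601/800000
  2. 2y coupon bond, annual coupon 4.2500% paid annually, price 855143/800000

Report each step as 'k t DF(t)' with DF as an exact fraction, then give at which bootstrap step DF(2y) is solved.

step 1 [1y] bond c/1=3/80: DF=(825601/800000 − 3/80·(0))/(1+3/80) = 9947/10000 ≈ 0.994700
step 2 [2y] bond c/1=17/400: DF=(855143/800000 − 17/400·(0.994700))/(1+17/400) = 1231/1250 ≈ 0.984800

1 1 9947/10000
2 2 1231/1250
DF(2y) is solved at step 2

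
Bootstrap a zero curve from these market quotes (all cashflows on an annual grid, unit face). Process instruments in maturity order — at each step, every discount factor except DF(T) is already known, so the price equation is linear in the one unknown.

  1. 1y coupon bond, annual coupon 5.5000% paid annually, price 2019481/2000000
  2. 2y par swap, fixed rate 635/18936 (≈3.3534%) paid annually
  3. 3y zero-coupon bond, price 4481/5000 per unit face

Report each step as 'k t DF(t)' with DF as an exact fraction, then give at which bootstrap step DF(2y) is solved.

1 1 9571/10000
2 2 1873/2000
3 3 4481/5000
DF(2y) is solved at step 2

step 1 [1y] bond c/1=11/200: DF=(2019481/2000000 − 11/200·(0))/(1+11/200) = 9571/10000 ≈ 0.957100
step 2 [2y] swap r/1=635/18936: DF=(1 − 635/18936·(0.957100))/(1+635/18936) = 1873/2000 ≈ 0.936500
step 3 [3y] zero: DF = P = 4481/5000 ≈ 0.896200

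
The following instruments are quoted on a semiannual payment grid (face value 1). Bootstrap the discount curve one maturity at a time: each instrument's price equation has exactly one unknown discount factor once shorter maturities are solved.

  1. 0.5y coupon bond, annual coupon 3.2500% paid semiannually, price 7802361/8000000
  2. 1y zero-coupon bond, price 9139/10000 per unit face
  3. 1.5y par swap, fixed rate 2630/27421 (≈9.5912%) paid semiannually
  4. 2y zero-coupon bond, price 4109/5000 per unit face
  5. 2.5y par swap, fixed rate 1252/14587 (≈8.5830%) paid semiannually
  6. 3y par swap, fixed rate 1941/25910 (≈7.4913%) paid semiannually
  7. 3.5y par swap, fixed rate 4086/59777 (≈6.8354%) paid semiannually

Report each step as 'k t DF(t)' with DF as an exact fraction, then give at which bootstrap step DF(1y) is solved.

step 1 [0.5y] bond c/2=13/800: DF=(7802361/8000000 − 13/800·(0))/(1+13/800) = 9597/10000 ≈ 0.959700
step 2 [1y] zero: DF = P = 9139/10000 ≈ 0.913900
step 3 [1.5y] swap r/2=1315/27421: DF=(1 − 1315/27421·(0.959700+0.913900))/(1+1315/27421) = 1737/2000 ≈ 0.868500
step 4 [2y] zero: DF = P = 4109/5000 ≈ 0.821800
step 5 [2.5y] swap r/2=626/14587: DF=(1 − 626/14587·(0.959700+0.913900+0.868500+0.821800))/(1+626/14587) = 4061/5000 ≈ 0.812200
step 6 [3y] swap r/2=1941/51820: DF=(1 − 1941/51820·(0.959700+0.913900+0.868500+0.821800+0.812200))/(1+1941/51820) = 8059/10000 ≈ 0.805900
step 7 [3.5y] swap r/2=2043/59777: DF=(1 − 2043/59777·(0.959700+0.913900+0.868500+0.821800+0.812200+0.805900))/(1+2043/59777) = 7957/10000 ≈ 0.795700

1 1/2 9597/10000
2 1 9139/10000
3 3/2 1737/2000
4 2 4109/5000
5 5/2 4061/5000
6 3 8059/10000
7 7/2 7957/10000
DF(1y) is solved at step 2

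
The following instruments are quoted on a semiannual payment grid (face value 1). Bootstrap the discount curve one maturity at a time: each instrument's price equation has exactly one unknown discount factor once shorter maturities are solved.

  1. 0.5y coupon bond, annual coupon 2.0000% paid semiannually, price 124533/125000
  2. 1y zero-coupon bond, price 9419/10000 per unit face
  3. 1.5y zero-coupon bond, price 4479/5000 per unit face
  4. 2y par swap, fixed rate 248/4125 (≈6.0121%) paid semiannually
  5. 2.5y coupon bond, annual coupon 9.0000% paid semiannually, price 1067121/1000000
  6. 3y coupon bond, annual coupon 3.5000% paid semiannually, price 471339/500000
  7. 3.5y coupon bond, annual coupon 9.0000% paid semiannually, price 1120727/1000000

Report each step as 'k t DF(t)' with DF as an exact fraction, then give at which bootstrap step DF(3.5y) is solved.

1 1/2 1233/1250
2 1 9419/10000
3 3/2 4479/5000
4 2 2221/2500
5 5/2 8613/10000
6 3 4239/5000
7 7/2 839/1000
DF(3.5y) is solved at step 7

step 1 [0.5y] bond c/2=1/100: DF=(124533/125000 − 1/100·(0))/(1+1/100) = 1233/1250 ≈ 0.986400
step 2 [1y] zero: DF = P = 9419/10000 ≈ 0.941900
step 3 [1.5y] zero: DF = P = 4479/5000 ≈ 0.895800
step 4 [2y] swap r/2=124/4125: DF=(1 − 124/4125·(0.986400+0.941900+0.895800))/(1+124/4125) = 2221/2500 ≈ 0.888400
step 5 [2.5y] bond c/2=9/200: DF=(1067121/1000000 − 9/200·(0.986400+0.941900+0.895800+0.888400))/(1+9/200) = 8613/10000 ≈ 0.861300
step 6 [3y] bond c/2=7/400: DF=(471339/500000 − 7/400·(0.986400+0.941900+0.895800+0.888400+0.861300))/(1+7/400) = 4239/5000 ≈ 0.847800
step 7 [3.5y] bond c/2=9/200: DF=(1120727/1000000 − 9/200·(0.986400+0.941900+0.895800+0.888400+0.861300+0.847800))/(1+9/200) = 839/1000 ≈ 0.839000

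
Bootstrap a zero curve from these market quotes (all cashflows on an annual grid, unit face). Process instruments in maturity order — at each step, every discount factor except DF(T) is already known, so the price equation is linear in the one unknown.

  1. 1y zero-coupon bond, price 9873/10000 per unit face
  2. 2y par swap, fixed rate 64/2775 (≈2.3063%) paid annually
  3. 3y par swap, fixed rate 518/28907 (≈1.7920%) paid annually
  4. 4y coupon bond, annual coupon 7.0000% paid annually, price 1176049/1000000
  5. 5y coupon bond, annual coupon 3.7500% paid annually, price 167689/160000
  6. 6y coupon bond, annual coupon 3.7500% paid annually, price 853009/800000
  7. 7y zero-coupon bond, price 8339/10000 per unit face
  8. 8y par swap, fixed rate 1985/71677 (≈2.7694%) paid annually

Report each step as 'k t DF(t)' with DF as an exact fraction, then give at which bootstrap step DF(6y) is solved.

step 1 [1y] zero: DF = P = 9873/10000 ≈ 0.987300
step 2 [2y] swap r/1=64/2775: DF=(1 − 64/2775·(0.987300))/(1+64/2775) = 597/625 ≈ 0.955200
step 3 [3y] swap r/1=518/28907: DF=(1 − 518/28907·(0.987300+0.955200))/(1+518/28907) = 4741/5000 ≈ 0.948200
step 4 [4y] bond c/1=7/100: DF=(1176049/1000000 − 7/100·(0.987300+0.955200+0.948200))/(1+7/100) = 91/100 ≈ 0.910000
step 5 [5y] bond c/1=3/80: DF=(167689/160000 − 3/80·(0.987300+0.955200+0.948200+0.910000))/(1+3/80) = 1091/1250 ≈ 0.872800
step 6 [6y] bond c/1=3/80: DF=(853009/800000 − 3/80·(0.987300+0.955200+0.948200+0.910000+0.872800))/(1+3/80) = 2147/2500 ≈ 0.858800
step 7 [7y] zero: DF = P = 8339/10000 ≈ 0.833900
step 8 [8y] swap r/1=1985/71677: DF=(1 − 1985/71677·(0.987300+0.955200+0.948200+0.910000+0.872800+0.858800+0.833900))/(1+1985/71677) = 1603/2000 ≈ 0.801500

1 1 9873/10000
2 2 597/625
3 3 4741/5000
4 4 91/100
5 5 1091/1250
6 6 2147/2500
7 7 8339/10000
8 8 1603/2000
DF(6y) is solved at step 6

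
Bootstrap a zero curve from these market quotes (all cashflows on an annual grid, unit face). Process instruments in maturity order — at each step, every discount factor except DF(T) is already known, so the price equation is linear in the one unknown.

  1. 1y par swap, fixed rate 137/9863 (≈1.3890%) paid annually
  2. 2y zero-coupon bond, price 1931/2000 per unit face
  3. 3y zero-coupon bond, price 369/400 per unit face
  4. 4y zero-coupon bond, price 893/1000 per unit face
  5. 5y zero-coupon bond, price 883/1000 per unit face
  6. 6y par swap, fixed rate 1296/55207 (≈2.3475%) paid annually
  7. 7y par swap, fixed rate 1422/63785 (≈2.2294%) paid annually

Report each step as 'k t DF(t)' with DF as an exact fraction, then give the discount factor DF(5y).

1 1 9863/10000
2 2 1931/2000
3 3 369/400
4 4 893/1000
5 5 883/1000
6 6 544/625
7 7 4289/5000
DF(5y) = 883/1000 ≈ 0.883000

step 1 [1y] swap r/1=137/9863: DF=(1 − 137/9863·(0))/(1+137/9863) = 9863/10000 ≈ 0.986300
step 2 [2y] zero: DF = P = 1931/2000 ≈ 0.965500
step 3 [3y] zero: DF = P = 369/400 ≈ 0.922500
step 4 [4y] zero: DF = P = 893/1000 ≈ 0.893000
step 5 [5y] zero: DF = P = 883/1000 ≈ 0.883000
step 6 [6y] swap r/1=1296/55207: DF=(1 − 1296/55207·(0.986300+0.965500+0.922500+0.893000+0.883000))/(1+1296/55207) = 544/625 ≈ 0.870400
step 7 [7y] swap r/1=1422/63785: DF=(1 − 1422/63785·(0.986300+0.965500+0.922500+0.893000+0.883000+0.870400))/(1+1422/63785) = 4289/5000 ≈ 0.857800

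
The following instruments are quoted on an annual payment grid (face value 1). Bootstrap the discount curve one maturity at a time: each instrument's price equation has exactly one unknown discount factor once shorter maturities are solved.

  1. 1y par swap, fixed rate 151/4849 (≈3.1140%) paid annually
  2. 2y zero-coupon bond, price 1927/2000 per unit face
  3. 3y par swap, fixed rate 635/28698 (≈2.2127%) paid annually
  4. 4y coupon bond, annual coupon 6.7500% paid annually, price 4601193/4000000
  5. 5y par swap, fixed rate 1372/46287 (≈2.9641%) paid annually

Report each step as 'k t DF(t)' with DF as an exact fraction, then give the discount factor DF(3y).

step 1 [1y] swap r/1=151/4849: DF=(1 − 151/4849·(0))/(1+151/4849) = 4849/5000 ≈ 0.969800
step 2 [2y] zero: DF = P = 1927/2000 ≈ 0.963500
step 3 [3y] swap r/1=635/28698: DF=(1 − 635/28698·(0.969800+0.963500))/(1+635/28698) = 1873/2000 ≈ 0.936500
step 4 [4y] bond c/1=27/400: DF=(4601193/4000000 − 27/400·(0.969800+0.963500+0.936500))/(1+27/400) = 8961/10000 ≈ 0.896100
step 5 [5y] swap r/1=1372/46287: DF=(1 − 1372/46287·(0.969800+0.963500+0.936500+0.896100))/(1+1372/46287) = 2157/2500 ≈ 0.862800

1 1 4849/5000
2 2 1927/2000
3 3 1873/2000
4 4 8961/10000
5 5 2157/2500
DF(3y) = 1873/2000 ≈ 0.936500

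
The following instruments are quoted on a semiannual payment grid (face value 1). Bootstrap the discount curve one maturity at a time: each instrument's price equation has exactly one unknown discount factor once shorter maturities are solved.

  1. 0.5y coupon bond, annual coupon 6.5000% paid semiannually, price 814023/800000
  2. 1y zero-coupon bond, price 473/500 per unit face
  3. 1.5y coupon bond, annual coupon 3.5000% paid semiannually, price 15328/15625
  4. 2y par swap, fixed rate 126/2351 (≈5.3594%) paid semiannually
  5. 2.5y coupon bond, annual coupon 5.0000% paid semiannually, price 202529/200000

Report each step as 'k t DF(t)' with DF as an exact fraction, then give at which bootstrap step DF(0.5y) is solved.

step 1 [0.5y] bond c/2=13/400: DF=(814023/800000 − 13/400·(0))/(1+13/400) = 1971/2000 ≈ 0.985500
step 2 [1y] zero: DF = P = 473/500 ≈ 0.946000
step 3 [1.5y] bond c/2=7/400: DF=(15328/15625 − 7/400·(0.985500+0.946000))/(1+7/400) = 9309/10000 ≈ 0.930900
step 4 [2y] swap r/2=63/2351: DF=(1 − 63/2351·(0.985500+0.946000+0.930900))/(1+63/2351) = 562/625 ≈ 0.899200
step 5 [2.5y] bond c/2=1/40: DF=(202529/200000 − 1/40·(0.985500+0.946000+0.930900+0.899200))/(1+1/40) = 4481/5000 ≈ 0.896200

1 1/2 1971/2000
2 1 473/500
3 3/2 9309/10000
4 2 562/625
5 5/2 4481/5000
DF(0.5y) is solved at step 1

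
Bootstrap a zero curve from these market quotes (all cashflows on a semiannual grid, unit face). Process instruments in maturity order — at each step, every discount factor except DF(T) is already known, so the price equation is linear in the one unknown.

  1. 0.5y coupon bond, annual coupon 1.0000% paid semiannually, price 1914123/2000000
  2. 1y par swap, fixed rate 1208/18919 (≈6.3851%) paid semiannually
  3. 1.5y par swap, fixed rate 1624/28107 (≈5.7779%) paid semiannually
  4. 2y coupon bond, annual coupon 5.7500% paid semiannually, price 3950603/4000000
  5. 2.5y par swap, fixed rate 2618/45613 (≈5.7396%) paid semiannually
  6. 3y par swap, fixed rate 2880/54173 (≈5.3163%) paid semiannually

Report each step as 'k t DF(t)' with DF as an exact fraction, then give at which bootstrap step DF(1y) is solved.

1 1/2 9523/10000
2 1 2349/2500
3 3/2 2297/2500
4 2 1763/2000
5 5/2 8691/10000
6 3 107/125
DF(1y) is solved at step 2

step 1 [0.5y] bond c/2=1/200: DF=(1914123/2000000 − 1/200·(0))/(1+1/200) = 9523/10000 ≈ 0.952300
step 2 [1y] swap r/2=604/18919: DF=(1 − 604/18919·(0.952300))/(1+604/18919) = 2349/2500 ≈ 0.939600
step 3 [1.5y] swap r/2=812/28107: DF=(1 − 812/28107·(0.952300+0.939600))/(1+812/28107) = 2297/2500 ≈ 0.918800
step 4 [2y] bond c/2=23/800: DF=(3950603/4000000 − 23/800·(0.952300+0.939600+0.918800))/(1+23/800) = 1763/2000 ≈ 0.881500
step 5 [2.5y] swap r/2=1309/45613: DF=(1 − 1309/45613·(0.952300+0.939600+0.918800+0.881500))/(1+1309/45613) = 8691/10000 ≈ 0.869100
step 6 [3y] swap r/2=1440/54173: DF=(1 − 1440/54173·(0.952300+0.939600+0.918800+0.881500+0.869100))/(1+1440/54173) = 107/125 ≈ 0.856000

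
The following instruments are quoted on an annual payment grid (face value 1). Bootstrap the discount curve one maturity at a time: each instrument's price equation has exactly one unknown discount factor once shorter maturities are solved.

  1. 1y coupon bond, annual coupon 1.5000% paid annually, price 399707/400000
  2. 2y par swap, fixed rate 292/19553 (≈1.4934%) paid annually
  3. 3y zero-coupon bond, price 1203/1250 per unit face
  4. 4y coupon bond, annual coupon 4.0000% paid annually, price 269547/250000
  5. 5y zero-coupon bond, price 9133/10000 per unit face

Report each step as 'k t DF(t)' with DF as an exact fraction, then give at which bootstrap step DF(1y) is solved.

1 1 1969/2000
2 2 2427/2500
3 3 1203/1250
4 4 1849/2000
5 5 9133/10000
DF(1y) is solved at step 1

step 1 [1y] bond c/1=3/200: DF=(399707/400000 − 3/200·(0))/(1+3/200) = 1969/2000 ≈ 0.984500
step 2 [2y] swap r/1=292/19553: DF=(1 − 292/19553·(0.984500))/(1+292/19553) = 2427/2500 ≈ 0.970800
step 3 [3y] zero: DF = P = 1203/1250 ≈ 0.962400
step 4 [4y] bond c/1=1/25: DF=(269547/250000 − 1/25·(0.984500+0.970800+0.962400))/(1+1/25) = 1849/2000 ≈ 0.924500
step 5 [5y] zero: DF = P = 9133/10000 ≈ 0.913300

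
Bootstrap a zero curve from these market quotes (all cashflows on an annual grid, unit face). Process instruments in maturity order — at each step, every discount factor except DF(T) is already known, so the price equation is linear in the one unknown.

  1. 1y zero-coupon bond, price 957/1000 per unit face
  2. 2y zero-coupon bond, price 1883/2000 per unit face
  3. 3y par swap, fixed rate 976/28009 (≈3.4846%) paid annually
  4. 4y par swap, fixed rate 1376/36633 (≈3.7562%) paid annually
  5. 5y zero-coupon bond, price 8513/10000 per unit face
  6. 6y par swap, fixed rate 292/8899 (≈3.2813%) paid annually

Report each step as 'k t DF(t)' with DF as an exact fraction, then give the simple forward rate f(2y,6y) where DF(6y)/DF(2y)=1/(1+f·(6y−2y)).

step 1 [1y] zero: DF = P = 957/1000 ≈ 0.957000
step 2 [2y] zero: DF = P = 1883/2000 ≈ 0.941500
step 3 [3y] swap r/1=976/28009: DF=(1 − 976/28009·(0.957000+0.941500))/(1+976/28009) = 564/625 ≈ 0.902400
step 4 [4y] swap r/1=1376/36633: DF=(1 − 1376/36633·(0.957000+0.941500+0.902400))/(1+1376/36633) = 539/625 ≈ 0.862400
step 5 [5y] zero: DF = P = 8513/10000 ≈ 0.851300
step 6 [6y] swap r/1=292/8899: DF=(1 − 292/8899·(0.957000+0.941500+0.902400+0.862400+0.851300))/(1+292/8899) = 1031/1250 ≈ 0.824800

1 1 957/1000
2 2 1883/2000
3 3 564/625
4 4 539/625
5 5 8513/10000
6 6 1031/1250
f(2y,6y) = ((1883/2000)/(1031/1250) − 1)/(4) = 1167/32992 ≈ 3.5372%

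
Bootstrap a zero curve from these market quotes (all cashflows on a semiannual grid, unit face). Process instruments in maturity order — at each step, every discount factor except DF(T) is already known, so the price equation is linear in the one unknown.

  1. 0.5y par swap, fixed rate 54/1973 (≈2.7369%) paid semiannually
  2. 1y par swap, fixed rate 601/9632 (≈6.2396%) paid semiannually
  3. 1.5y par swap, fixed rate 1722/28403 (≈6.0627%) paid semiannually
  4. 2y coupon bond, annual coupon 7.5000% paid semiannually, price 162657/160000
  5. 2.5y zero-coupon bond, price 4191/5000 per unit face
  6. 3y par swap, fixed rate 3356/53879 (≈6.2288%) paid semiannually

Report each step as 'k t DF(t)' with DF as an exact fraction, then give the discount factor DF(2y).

step 1 [0.5y] swap r/2=27/1973: DF=(1 − 27/1973·(0))/(1+27/1973) = 1973/2000 ≈ 0.986500
step 2 [1y] swap r/2=601/19264: DF=(1 − 601/19264·(0.986500))/(1+601/19264) = 9399/10000 ≈ 0.939900
step 3 [1.5y] swap r/2=861/28403: DF=(1 − 861/28403·(0.986500+0.939900))/(1+861/28403) = 9139/10000 ≈ 0.913900
step 4 [2y] bond c/2=3/80: DF=(162657/160000 − 3/80·(0.986500+0.939900+0.913900))/(1+3/80) = 2193/2500 ≈ 0.877200
step 5 [2.5y] zero: DF = P = 4191/5000 ≈ 0.838200
step 6 [3y] swap r/2=1678/53879: DF=(1 − 1678/53879·(0.986500+0.939900+0.913900+0.877200+0.838200))/(1+1678/53879) = 4161/5000 ≈ 0.832200

1 1/2 1973/2000
2 1 9399/10000
3 3/2 9139/10000
4 2 2193/2500
5 5/2 4191/5000
6 3 4161/5000
DF(2y) = 2193/2500 ≈ 0.877200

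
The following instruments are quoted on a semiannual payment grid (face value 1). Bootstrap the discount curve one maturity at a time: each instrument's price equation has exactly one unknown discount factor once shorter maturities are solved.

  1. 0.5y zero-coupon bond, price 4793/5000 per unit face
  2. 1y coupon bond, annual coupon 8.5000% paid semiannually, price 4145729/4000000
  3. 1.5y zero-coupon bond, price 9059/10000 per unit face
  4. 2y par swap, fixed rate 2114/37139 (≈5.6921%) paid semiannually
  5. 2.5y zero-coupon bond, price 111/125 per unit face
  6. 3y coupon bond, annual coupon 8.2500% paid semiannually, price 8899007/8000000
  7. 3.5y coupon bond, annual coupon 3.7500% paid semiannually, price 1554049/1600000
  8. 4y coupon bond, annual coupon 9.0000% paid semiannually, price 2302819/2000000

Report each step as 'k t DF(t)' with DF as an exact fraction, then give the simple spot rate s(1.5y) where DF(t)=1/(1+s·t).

1 1/2 4793/5000
2 1 9551/10000
3 3/2 9059/10000
4 2 8943/10000
5 5/2 111/125
6 3 443/500
7 7/2 2131/2500
8 4 518/625
s(1.5y) = (1/(9059/10000) − 1)/(3/2) = 1882/27177 ≈ 6.9250%

step 1 [0.5y] zero: DF = P = 4793/5000 ≈ 0.958600
step 2 [1y] bond c/2=17/400: DF=(4145729/4000000 − 17/400·(0.958600))/(1+17/400) = 9551/10000 ≈ 0.955100
step 3 [1.5y] zero: DF = P = 9059/10000 ≈ 0.905900
step 4 [2y] swap r/2=1057/37139: DF=(1 − 1057/37139·(0.958600+0.955100+0.905900))/(1+1057/37139) = 8943/10000 ≈ 0.894300
step 5 [2.5y] zero: DF = P = 111/125 ≈ 0.888000
step 6 [3y] bond c/2=33/800: DF=(8899007/8000000 − 33/800·(0.958600+0.955100+0.905900+0.894300+0.888000))/(1+33/800) = 443/500 ≈ 0.886000
step 7 [3.5y] bond c/2=3/160: DF=(1554049/1600000 − 3/160·(0.958600+0.955100+0.905900+0.894300+0.888000+0.886000))/(1+3/160) = 2131/2500 ≈ 0.852400
step 8 [4y] bond c/2=9/200: DF=(2302819/2000000 − 9/200·(0.958600+0.955100+0.905900+0.894300+0.888000+0.886000+0.852400))/(1+9/200) = 518/625 ≈ 0.828800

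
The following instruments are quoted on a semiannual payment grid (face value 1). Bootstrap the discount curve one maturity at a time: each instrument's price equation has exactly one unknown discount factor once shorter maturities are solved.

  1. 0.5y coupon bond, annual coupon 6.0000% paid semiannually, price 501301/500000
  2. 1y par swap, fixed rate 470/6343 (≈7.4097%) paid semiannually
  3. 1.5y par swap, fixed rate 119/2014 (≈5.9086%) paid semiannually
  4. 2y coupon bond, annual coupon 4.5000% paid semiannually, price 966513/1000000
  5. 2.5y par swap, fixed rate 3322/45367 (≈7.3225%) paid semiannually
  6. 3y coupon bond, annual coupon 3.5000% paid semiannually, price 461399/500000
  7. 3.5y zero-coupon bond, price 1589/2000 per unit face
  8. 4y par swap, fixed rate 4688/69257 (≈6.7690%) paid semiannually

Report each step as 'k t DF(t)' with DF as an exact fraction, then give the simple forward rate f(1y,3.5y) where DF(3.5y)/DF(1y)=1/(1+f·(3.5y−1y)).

step 1 [0.5y] bond c/2=3/100: DF=(501301/500000 − 3/100·(0))/(1+3/100) = 4867/5000 ≈ 0.973400
step 2 [1y] swap r/2=235/6343: DF=(1 − 235/6343·(0.973400))/(1+235/6343) = 1859/2000 ≈ 0.929500
step 3 [1.5y] swap r/2=119/4028: DF=(1 − 119/4028·(0.973400+0.929500))/(1+119/4028) = 9167/10000 ≈ 0.916700
step 4 [2y] bond c/2=9/400: DF=(966513/1000000 − 9/400·(0.973400+0.929500+0.916700))/(1+9/400) = 552/625 ≈ 0.883200
step 5 [2.5y] swap r/2=1661/45367: DF=(1 − 1661/45367·(0.973400+0.929500+0.916700+0.883200))/(1+1661/45367) = 8339/10000 ≈ 0.833900
step 6 [3y] bond c/2=7/400: DF=(461399/500000 − 7/400·(0.973400+0.929500+0.916700+0.883200+0.833900))/(1+7/400) = 8289/10000 ≈ 0.828900
step 7 [3.5y] zero: DF = P = 1589/2000 ≈ 0.794500
step 8 [4y] swap r/2=2344/69257: DF=(1 − 2344/69257·(0.973400+0.929500+0.916700+0.883200+0.833900+0.828900+0.794500))/(1+2344/69257) = 957/1250 ≈ 0.765600

1 1/2 4867/5000
2 1 1859/2000
3 3/2 9167/10000
4 2 552/625
5 5/2 8339/10000
6 3 8289/10000
7 7/2 1589/2000
8 4 957/1250
f(1y,3.5y) = ((1859/2000)/(1589/2000) − 1)/(5/2) = 108/1589 ≈ 6.7967%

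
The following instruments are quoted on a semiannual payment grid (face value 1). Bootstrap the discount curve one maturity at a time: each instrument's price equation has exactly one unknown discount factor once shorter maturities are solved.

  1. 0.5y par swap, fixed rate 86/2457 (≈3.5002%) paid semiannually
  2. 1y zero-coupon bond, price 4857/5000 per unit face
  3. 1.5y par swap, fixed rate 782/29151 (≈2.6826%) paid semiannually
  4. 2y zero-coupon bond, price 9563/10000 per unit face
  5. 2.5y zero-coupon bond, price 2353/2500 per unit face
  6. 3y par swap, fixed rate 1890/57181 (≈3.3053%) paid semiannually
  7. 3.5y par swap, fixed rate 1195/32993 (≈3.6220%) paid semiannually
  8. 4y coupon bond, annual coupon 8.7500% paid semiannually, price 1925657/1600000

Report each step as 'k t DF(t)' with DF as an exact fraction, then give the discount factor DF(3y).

step 1 [0.5y] swap r/2=43/2457: DF=(1 − 43/2457·(0))/(1+43/2457) = 2457/2500 ≈ 0.982800
step 2 [1y] zero: DF = P = 4857/5000 ≈ 0.971400
step 3 [1.5y] swap r/2=391/29151: DF=(1 − 391/29151·(0.982800+0.971400))/(1+391/29151) = 9609/10000 ≈ 0.960900
step 4 [2y] zero: DF = P = 9563/10000 ≈ 0.956300
step 5 [2.5y] zero: DF = P = 2353/2500 ≈ 0.941200
step 6 [3y] swap r/2=945/57181: DF=(1 − 945/57181·(0.982800+0.971400+0.960900+0.956300+0.941200))/(1+945/57181) = 1811/2000 ≈ 0.905500
step 7 [3.5y] swap r/2=1195/65986: DF=(1 − 1195/65986·(0.982800+0.971400+0.960900+0.956300+0.941200+0.905500))/(1+1195/65986) = 1761/2000 ≈ 0.880500
step 8 [4y] bond c/2=7/160: DF=(1925657/1600000 − 7/160·(0.982800+0.971400+0.960900+0.956300+0.941200+0.905500+0.880500))/(1+7/160) = 1753/2000 ≈ 0.876500

1 1/2 2457/2500
2 1 4857/5000
3 3/2 9609/10000
4 2 9563/10000
5 5/2 2353/2500
6 3 1811/2000
7 7/2 1761/2000
8 4 1753/2000
DF(3y) = 1811/2000 ≈ 0.905500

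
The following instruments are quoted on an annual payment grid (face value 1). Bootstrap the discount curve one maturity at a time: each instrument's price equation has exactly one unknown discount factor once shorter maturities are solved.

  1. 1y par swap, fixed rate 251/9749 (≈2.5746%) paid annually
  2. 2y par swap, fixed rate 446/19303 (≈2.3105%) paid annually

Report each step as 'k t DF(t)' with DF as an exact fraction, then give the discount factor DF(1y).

1 1 9749/10000
2 2 4777/5000
DF(1y) = 9749/10000 ≈ 0.974900

step 1 [1y] swap r/1=251/9749: DF=(1 − 251/9749·(0))/(1+251/9749) = 9749/10000 ≈ 0.974900
step 2 [2y] swap r/1=446/19303: DF=(1 − 446/19303·(0.974900))/(1+446/19303) = 4777/5000 ≈ 0.955400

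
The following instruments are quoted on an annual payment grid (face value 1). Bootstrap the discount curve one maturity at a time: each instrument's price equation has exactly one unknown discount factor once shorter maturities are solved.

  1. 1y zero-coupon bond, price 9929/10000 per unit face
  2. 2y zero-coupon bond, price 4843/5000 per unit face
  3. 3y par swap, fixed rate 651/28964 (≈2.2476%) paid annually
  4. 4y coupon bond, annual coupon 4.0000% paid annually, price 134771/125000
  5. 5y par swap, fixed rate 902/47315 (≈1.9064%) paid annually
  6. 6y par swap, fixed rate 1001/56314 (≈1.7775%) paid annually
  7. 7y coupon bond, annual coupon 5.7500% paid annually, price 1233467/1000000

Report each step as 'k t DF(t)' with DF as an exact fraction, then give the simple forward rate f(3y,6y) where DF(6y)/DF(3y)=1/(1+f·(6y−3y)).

1 1 9929/10000
2 2 4843/5000
3 3 9349/10000
4 4 9253/10000
5 5 4549/5000
6 6 8999/10000
7 7 4301/5000
f(3y,6y) = ((9349/10000)/(8999/10000) − 1)/(3) = 350/26997 ≈ 1.2964%

step 1 [1y] zero: DF = P = 9929/10000 ≈ 0.992900
step 2 [2y] zero: DF = P = 4843/5000 ≈ 0.968600
step 3 [3y] swap r/1=651/28964: DF=(1 − 651/28964·(0.992900+0.968600))/(1+651/28964) = 9349/10000 ≈ 0.934900
step 4 [4y] bond c/1=1/25: DF=(134771/125000 − 1/25·(0.992900+0.968600+0.934900))/(1+1/25) = 9253/10000 ≈ 0.925300
step 5 [5y] swap r/1=902/47315: DF=(1 − 902/47315·(0.992900+0.968600+0.934900+0.925300))/(1+902/47315) = 4549/5000 ≈ 0.909800
step 6 [6y] swap r/1=1001/56314: DF=(1 − 1001/56314·(0.992900+0.968600+0.934900+0.925300+0.909800))/(1+1001/56314) = 8999/10000 ≈ 0.899900
step 7 [7y] bond c/1=23/400: DF=(1233467/1000000 − 23/400·(0.992900+0.968600+0.934900+0.925300+0.909800+0.899900))/(1+23/400) = 4301/5000 ≈ 0.860200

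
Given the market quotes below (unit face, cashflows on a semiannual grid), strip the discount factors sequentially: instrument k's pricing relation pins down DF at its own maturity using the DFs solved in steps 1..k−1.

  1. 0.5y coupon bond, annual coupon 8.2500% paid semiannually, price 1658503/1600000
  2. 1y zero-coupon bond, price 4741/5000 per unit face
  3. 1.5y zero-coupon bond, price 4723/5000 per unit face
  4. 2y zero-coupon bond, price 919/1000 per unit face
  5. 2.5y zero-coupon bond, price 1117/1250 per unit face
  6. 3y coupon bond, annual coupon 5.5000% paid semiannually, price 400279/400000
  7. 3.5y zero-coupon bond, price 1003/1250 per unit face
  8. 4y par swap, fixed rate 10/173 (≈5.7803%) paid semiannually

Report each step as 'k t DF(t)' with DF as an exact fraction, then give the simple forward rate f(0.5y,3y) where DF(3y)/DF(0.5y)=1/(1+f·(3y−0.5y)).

1 1/2 1991/2000
2 1 4741/5000
3 3/2 4723/5000
4 2 919/1000
5 5/2 1117/1250
6 3 8481/10000
7 7/2 1003/1250
8 4 1587/2000
f(0.5y,3y) = ((1991/2000)/(8481/10000) − 1)/(5/2) = 268/3855 ≈ 6.9520%

step 1 [0.5y] bond c/2=33/800: DF=(1658503/1600000 − 33/800·(0))/(1+33/800) = 1991/2000 ≈ 0.995500
step 2 [1y] zero: DF = P = 4741/5000 ≈ 0.948200
step 3 [1.5y] zero: DF = P = 4723/5000 ≈ 0.944600
step 4 [2y] zero: DF = P = 919/1000 ≈ 0.919000
step 5 [2.5y] zero: DF = P = 1117/1250 ≈ 0.893600
step 6 [3y] bond c/2=11/400: DF=(400279/400000 − 11/400·(0.995500+0.948200+0.944600+0.919000+0.893600))/(1+11/400) = 8481/10000 ≈ 0.848100
step 7 [3.5y] zero: DF = P = 1003/1250 ≈ 0.802400
step 8 [4y] swap r/2=5/173: DF=(1 − 5/173·(0.995500+0.948200+0.944600+0.919000+0.893600+0.848100+0.802400))/(1+5/173) = 1587/2000 ≈ 0.793500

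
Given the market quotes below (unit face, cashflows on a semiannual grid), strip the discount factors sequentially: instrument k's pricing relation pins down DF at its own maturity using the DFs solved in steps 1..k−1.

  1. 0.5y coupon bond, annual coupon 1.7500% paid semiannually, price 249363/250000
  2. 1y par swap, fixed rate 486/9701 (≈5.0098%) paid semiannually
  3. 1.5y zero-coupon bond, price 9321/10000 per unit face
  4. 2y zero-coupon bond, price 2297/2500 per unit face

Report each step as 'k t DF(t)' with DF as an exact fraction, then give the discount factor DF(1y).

step 1 [0.5y] bond c/2=7/800: DF=(249363/250000 − 7/800·(0))/(1+7/800) = 618/625 ≈ 0.988800
step 2 [1y] swap r/2=243/9701: DF=(1 − 243/9701·(0.988800))/(1+243/9701) = 4757/5000 ≈ 0.951400
step 3 [1.5y] zero: DF = P = 9321/10000 ≈ 0.932100
step 4 [2y] zero: DF = P = 2297/2500 ≈ 0.918800

1 1/2 618/625
2 1 4757/5000
3 3/2 9321/10000
4 2 2297/2500
DF(1y) = 4757/5000 ≈ 0.951400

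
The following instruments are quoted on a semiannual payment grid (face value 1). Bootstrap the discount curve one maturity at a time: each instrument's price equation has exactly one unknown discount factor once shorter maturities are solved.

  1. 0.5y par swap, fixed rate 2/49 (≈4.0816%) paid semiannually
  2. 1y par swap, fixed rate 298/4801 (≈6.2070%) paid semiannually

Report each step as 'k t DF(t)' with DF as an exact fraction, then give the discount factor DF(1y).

1 1/2 49/50
2 1 2351/2500
DF(1y) = 2351/2500 ≈ 0.940400

step 1 [0.5y] swap r/2=1/49: DF=(1 − 1/49·(0))/(1+1/49) = 49/50 ≈ 0.980000
step 2 [1y] swap r/2=149/4801: DF=(1 − 149/4801·(0.980000))/(1+149/4801) = 2351/2500 ≈ 0.940400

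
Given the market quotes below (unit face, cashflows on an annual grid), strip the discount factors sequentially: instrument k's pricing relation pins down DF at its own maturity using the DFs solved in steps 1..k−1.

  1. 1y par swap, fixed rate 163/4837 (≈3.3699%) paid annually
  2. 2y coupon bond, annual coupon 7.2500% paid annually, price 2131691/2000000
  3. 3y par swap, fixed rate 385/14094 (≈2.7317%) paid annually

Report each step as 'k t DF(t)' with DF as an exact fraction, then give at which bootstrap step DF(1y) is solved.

step 1 [1y] swap r/1=163/4837: DF=(1 − 163/4837·(0))/(1+163/4837) = 4837/5000 ≈ 0.967400
step 2 [2y] bond c/1=29/400: DF=(2131691/2000000 − 29/400·(0.967400))/(1+29/400) = 2321/2500 ≈ 0.928400
step 3 [3y] swap r/1=385/14094: DF=(1 − 385/14094·(0.967400+0.928400))/(1+385/14094) = 923/1000 ≈ 0.923000

1 1 4837/5000
2 2 2321/2500
3 3 923/1000
DF(1y) is solved at step 1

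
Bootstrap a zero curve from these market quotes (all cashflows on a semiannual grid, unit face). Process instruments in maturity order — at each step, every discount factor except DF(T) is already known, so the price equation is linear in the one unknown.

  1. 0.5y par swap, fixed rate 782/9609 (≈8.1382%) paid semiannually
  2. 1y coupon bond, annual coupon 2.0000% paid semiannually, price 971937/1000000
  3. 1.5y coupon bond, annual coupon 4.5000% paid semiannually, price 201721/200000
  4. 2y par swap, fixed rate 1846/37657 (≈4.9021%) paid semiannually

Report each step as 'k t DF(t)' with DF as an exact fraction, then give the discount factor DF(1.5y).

1 1/2 9609/10000
2 1 1191/1250
3 3/2 9443/10000
4 2 9077/10000
DF(1.5y) = 9443/10000 ≈ 0.944300

step 1 [0.5y] swap r/2=391/9609: DF=(1 − 391/9609·(0))/(1+391/9609) = 9609/10000 ≈ 0.960900
step 2 [1y] bond c/2=1/100: DF=(971937/1000000 − 1/100·(0.960900))/(1+1/100) = 1191/1250 ≈ 0.952800
step 3 [1.5y] bond c/2=9/400: DF=(201721/200000 − 9/400·(0.960900+0.952800))/(1+9/400) = 9443/10000 ≈ 0.944300
step 4 [2y] swap r/2=923/37657: DF=(1 − 923/37657·(0.960900+0.952800+0.944300))/(1+923/37657) = 9077/10000 ≈ 0.907700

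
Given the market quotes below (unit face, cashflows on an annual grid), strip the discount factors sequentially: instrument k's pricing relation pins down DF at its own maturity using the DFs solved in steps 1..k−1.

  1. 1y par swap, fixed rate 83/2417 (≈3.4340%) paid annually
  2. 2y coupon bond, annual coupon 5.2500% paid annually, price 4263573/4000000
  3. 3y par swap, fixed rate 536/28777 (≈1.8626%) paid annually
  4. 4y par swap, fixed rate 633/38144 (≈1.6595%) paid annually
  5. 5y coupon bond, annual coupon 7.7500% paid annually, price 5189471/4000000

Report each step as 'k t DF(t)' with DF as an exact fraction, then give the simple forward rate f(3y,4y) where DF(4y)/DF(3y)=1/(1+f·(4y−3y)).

1 1 2417/2500
2 2 1929/2000
3 3 1183/1250
4 4 9367/10000
5 5 9297/10000
f(3y,4y) = ((1183/1250)/(9367/10000) − 1)/(1) = 97/9367 ≈ 1.0356%

step 1 [1y] swap r/1=83/2417: DF=(1 − 83/2417·(0))/(1+83/2417) = 2417/2500 ≈ 0.966800
step 2 [2y] bond c/1=21/400: DF=(4263573/4000000 − 21/400·(0.966800))/(1+21/400) = 1929/2000 ≈ 0.964500
step 3 [3y] swap r/1=536/28777: DF=(1 − 536/28777·(0.966800+0.964500))/(1+536/28777) = 1183/1250 ≈ 0.946400
step 4 [4y] swap r/1=633/38144: DF=(1 − 633/38144·(0.966800+0.964500+0.946400))/(1+633/38144) = 9367/10000 ≈ 0.936700
step 5 [5y] bond c/1=31/400: DF=(5189471/4000000 − 31/400·(0.966800+0.964500+0.946400+0.936700))/(1+31/400) = 9297/10000 ≈ 0.929700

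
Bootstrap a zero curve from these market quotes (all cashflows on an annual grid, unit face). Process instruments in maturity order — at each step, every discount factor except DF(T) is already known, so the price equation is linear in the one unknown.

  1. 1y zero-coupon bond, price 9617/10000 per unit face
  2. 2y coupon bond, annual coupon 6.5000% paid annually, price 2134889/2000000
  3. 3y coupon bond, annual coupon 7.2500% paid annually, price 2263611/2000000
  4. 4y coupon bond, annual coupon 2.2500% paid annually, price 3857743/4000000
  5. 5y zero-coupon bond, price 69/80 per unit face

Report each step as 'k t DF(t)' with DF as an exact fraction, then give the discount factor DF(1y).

step 1 [1y] zero: DF = P = 9617/10000 ≈ 0.961700
step 2 [2y] bond c/1=13/200: DF=(2134889/2000000 − 13/200·(0.961700))/(1+13/200) = 2359/2500 ≈ 0.943600
step 3 [3y] bond c/1=29/400: DF=(2263611/2000000 − 29/400·(0.961700+0.943600))/(1+29/400) = 1853/2000 ≈ 0.926500
step 4 [4y] bond c/1=9/400: DF=(3857743/4000000 − 9/400·(0.961700+0.943600+0.926500))/(1+9/400) = 8809/10000 ≈ 0.880900
step 5 [5y] zero: DF = P = 69/80 ≈ 0.862500

1 1 9617/10000
2 2 2359/2500
3 3 1853/2000
4 4 8809/10000
5 5 69/80
DF(1y) = 9617/10000 ≈ 0.961700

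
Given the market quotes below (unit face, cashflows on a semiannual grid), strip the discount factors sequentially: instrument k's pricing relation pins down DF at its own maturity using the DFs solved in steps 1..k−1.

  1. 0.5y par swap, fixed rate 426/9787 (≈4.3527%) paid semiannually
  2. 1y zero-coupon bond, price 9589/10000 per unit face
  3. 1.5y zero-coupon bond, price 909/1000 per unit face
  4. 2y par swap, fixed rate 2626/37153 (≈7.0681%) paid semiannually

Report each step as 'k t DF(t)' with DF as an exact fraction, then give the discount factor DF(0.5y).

step 1 [0.5y] swap r/2=213/9787: DF=(1 − 213/9787·(0))/(1+213/9787) = 9787/10000 ≈ 0.978700
step 2 [1y] zero: DF = P = 9589/10000 ≈ 0.958900
step 3 [1.5y] zero: DF = P = 909/1000 ≈ 0.909000
step 4 [2y] swap r/2=1313/37153: DF=(1 − 1313/37153·(0.978700+0.958900+0.909000))/(1+1313/37153) = 8687/10000 ≈ 0.868700

1 1/2 9787/10000
2 1 9589/10000
3 3/2 909/1000
4 2 8687/10000
DF(0.5y) = 9787/10000 ≈ 0.978700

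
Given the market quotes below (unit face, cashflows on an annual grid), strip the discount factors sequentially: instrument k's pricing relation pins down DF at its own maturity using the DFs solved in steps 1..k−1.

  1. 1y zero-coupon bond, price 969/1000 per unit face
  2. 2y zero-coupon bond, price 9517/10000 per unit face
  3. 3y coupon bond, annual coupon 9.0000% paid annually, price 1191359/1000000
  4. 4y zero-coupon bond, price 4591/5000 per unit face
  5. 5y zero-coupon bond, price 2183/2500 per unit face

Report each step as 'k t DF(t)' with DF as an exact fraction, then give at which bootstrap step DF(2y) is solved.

step 1 [1y] zero: DF = P = 969/1000 ≈ 0.969000
step 2 [2y] zero: DF = P = 9517/10000 ≈ 0.951700
step 3 [3y] bond c/1=9/100: DF=(1191359/1000000 − 9/100·(0.969000+0.951700))/(1+9/100) = 584/625 ≈ 0.934400
step 4 [4y] zero: DF = P = 4591/5000 ≈ 0.918200
step 5 [5y] zero: DF = P = 2183/2500 ≈ 0.873200

1 1 969/1000
2 2 9517/10000
3 3 584/625
4 4 4591/5000
5 5 2183/2500
DF(2y) is solved at step 2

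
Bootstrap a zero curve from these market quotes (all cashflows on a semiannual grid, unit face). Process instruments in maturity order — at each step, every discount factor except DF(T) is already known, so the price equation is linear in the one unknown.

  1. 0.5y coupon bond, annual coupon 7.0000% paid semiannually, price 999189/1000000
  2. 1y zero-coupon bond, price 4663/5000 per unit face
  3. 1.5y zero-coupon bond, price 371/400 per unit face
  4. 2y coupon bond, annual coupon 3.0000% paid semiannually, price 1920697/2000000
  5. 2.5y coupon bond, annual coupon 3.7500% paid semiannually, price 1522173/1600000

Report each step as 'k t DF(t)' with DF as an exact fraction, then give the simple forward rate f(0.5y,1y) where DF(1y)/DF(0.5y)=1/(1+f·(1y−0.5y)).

step 1 [0.5y] bond c/2=7/200: DF=(999189/1000000 − 7/200·(0))/(1+7/200) = 4827/5000 ≈ 0.965400
step 2 [1y] zero: DF = P = 4663/5000 ≈ 0.932600
step 3 [1.5y] zero: DF = P = 371/400 ≈ 0.927500
step 4 [2y] bond c/2=3/200: DF=(1920697/2000000 − 3/200·(0.965400+0.932600+0.927500))/(1+3/200) = 2261/2500 ≈ 0.904400
step 5 [2.5y] bond c/2=3/160: DF=(1522173/1600000 − 3/160·(0.965400+0.932600+0.927500+0.904400))/(1+3/160) = 2163/2500 ≈ 0.865200

1 1/2 4827/5000
2 1 4663/5000
3 3/2 371/400
4 2 2261/2500
5 5/2 2163/2500
f(0.5y,1y) = ((4827/5000)/(4663/5000) − 1)/(1/2) = 328/4663 ≈ 7.0341%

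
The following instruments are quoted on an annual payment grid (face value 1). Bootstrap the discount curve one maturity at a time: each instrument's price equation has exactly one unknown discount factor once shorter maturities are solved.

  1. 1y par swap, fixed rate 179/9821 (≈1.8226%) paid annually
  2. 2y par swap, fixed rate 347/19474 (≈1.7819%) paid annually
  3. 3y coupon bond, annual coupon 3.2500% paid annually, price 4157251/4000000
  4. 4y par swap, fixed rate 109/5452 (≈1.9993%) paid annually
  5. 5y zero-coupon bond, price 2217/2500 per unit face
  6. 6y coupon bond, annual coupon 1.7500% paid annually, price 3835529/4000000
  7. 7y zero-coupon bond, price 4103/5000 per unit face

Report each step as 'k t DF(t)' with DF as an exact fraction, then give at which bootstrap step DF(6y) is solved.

1 1 9821/10000
2 2 9653/10000
3 3 9453/10000
4 4 9237/10000
5 5 2217/2500
6 6 1723/2000
7 7 4103/5000
DF(6y) is solved at step 6

step 1 [1y] swap r/1=179/9821: DF=(1 − 179/9821·(0))/(1+179/9821) = 9821/10000 ≈ 0.982100
step 2 [2y] swap r/1=347/19474: DF=(1 − 347/19474·(0.982100))/(1+347/19474) = 9653/10000 ≈ 0.965300
step 3 [3y] bond c/1=13/400: DF=(4157251/4000000 − 13/400·(0.982100+0.965300))/(1+13/400) = 9453/10000 ≈ 0.945300
step 4 [4y] swap r/1=109/5452: DF=(1 − 109/5452·(0.982100+0.965300+0.945300))/(1+109/5452) = 9237/10000 ≈ 0.923700
step 5 [5y] zero: DF = P = 2217/2500 ≈ 0.886800
step 6 [6y] bond c/1=7/400: DF=(3835529/4000000 − 7/400·(0.982100+0.965300+0.945300+0.923700+0.886800))/(1+7/400) = 1723/2000 ≈ 0.861500
step 7 [7y] zero: DF = P = 4103/5000 ≈ 0.820600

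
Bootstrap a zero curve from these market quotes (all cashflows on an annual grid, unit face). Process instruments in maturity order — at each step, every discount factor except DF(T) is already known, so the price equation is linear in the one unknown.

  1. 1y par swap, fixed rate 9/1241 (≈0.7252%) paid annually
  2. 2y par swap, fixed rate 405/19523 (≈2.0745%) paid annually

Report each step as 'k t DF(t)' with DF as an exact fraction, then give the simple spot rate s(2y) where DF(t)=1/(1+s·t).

1 1 1241/1250
2 2 1919/2000
s(2y) = (1/(1919/2000) − 1)/(2) = 81/3838 ≈ 2.1105%

step 1 [1y] swap r/1=9/1241: DF=(1 − 9/1241·(0))/(1+9/1241) = 1241/1250 ≈ 0.992800
step 2 [2y] swap r/1=405/19523: DF=(1 − 405/19523·(0.992800))/(1+405/19523) = 1919/2000 ≈ 0.959500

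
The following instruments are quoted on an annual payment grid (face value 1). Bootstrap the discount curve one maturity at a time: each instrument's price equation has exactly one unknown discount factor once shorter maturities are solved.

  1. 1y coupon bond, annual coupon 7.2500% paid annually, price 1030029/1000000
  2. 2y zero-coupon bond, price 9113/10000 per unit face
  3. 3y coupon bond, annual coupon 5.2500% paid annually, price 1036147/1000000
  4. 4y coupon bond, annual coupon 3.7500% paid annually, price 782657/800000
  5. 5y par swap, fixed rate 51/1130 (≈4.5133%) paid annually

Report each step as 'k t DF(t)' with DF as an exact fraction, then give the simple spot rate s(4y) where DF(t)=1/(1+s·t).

1 1 2401/2500
2 2 9113/10000
3 3 8911/10000
4 4 8431/10000
5 5 8011/10000
s(4y) = (1/(8431/10000) − 1)/(4) = 1569/33724 ≈ 4.6525%

step 1 [1y] bond c/1=29/400: DF=(1030029/1000000 − 29/400·(0))/(1+29/400) = 2401/2500 ≈ 0.960400
step 2 [2y] zero: DF = P = 9113/10000 ≈ 0.911300
step 3 [3y] bond c/1=21/400: DF=(1036147/1000000 − 21/400·(0.960400+0.911300))/(1+21/400) = 8911/10000 ≈ 0.891100
step 4 [4y] bond c/1=3/80: DF=(782657/800000 − 3/80·(0.960400+0.911300+0.891100))/(1+3/80) = 8431/10000 ≈ 0.843100
step 5 [5y] swap r/1=51/1130: DF=(1 − 51/1130·(0.960400+0.911300+0.891100+0.843100))/(1+51/1130) = 8011/10000 ≈ 0.801100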